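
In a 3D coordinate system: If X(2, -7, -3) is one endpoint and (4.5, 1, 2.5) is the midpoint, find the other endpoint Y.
Y = (2×4.5 - 2, 2×1 - (-7), 2×2.5 - (-3)) = (7, 9, 8)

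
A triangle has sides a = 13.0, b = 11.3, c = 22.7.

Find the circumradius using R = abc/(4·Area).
s = (a+b+c)/2 = 23.5
Area = √(s(s-a)(s-b)(s-c)) = √(23.5·10.5·12.2·0.8) = 49.0742
R = abc/(4·Area) = (13.0·11.3·22.7)/(4·49.0742) = 3334.63/196.2968 = 16.99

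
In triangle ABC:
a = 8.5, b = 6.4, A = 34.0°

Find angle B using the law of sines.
sin(B)/b = sin(A)/a
sin(B) = b·sin(A)/a = 6.4·sin(34.0°)/8.5 = 0.421039
B = arcsin(0.421039) = 24.9°  (b ≤ a, so B ≤ A and the acute solution is unique)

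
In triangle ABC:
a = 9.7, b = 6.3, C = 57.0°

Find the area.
Using A = ½ab·sin(C):
A = ½·9.7·6.3·sin(57.0°) = ½·61.11·0.838671 = 25.63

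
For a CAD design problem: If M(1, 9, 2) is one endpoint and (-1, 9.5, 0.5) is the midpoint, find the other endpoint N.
N = (2×(-1) - 1, 2×9.5 - 9, 2×0.5 - 2) = (-3, 10, -1)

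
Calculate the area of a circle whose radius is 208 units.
Area = pi * r²
Area = pi * 208²
Area = pi * 43264
Area = 135917.86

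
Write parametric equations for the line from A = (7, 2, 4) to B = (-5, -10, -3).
Direction vector d = B - A = (-12, -12, -7)
x = 7 - 12t, y = 2 - 12t, z = 4 - 7t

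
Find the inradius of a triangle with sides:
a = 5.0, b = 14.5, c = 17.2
s = (a+b+c)/2 = (5.0+14.5+17.2)/2 = 18.35
Area = √(s(s-a)(s-b)(s-c)) = √(18.35·13.35·3.85·1.15) = 32.9335
r = Area/s = 32.9335/18.35 = 1.795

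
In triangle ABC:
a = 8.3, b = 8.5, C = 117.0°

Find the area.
Using A = ½ab·sin(C):
A = ½·8.3·8.5·sin(117.0°) = ½·70.55·0.891007 = 31.43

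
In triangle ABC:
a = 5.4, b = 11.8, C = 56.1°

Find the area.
Using A = ½ab·sin(C):
A = ½·5.4·11.8·sin(56.1°) = ½·63.72·0.830012 = 26.44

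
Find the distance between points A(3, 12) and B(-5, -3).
Using the distance formula: d = sqrt((x₂-x₁)² + (y₂-y₁)²)
dx = (-5) - 3 = -8
dy = (-3) - 12 = -15
d = sqrt((-8)² + (-15)²) = sqrt(64 + 225) = sqrt(289) = 17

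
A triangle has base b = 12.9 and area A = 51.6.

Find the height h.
A = ½bh  →  h = 2A/b
h = 2·51.6/12.9 = 8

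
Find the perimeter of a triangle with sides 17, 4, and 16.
Perimeter = sum of all sides
Perimeter = 17 + 4 + 16
Perimeter = 37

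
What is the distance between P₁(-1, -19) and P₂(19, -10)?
Using the distance formula: d = sqrt((x₂-x₁)² + (y₂-y₁)²)
dx = 19 - (-1) = 20
dy = (-10) - (-19) = 9
d = sqrt(20² + 9²) = sqrt(400 + 81) = sqrt(481) = 21.93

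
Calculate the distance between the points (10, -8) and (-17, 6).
Using the distance formula: d = sqrt((x₂-x₁)² + (y₂-y₁)²)
dx = (-17) - 10 = -27
dy = 6 - (-8) = 14
d = sqrt((-27)² + 14²) = sqrt(729 + 196) = sqrt(925) = 30.41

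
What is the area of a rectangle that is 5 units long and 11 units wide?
Area = length * width
Area = 5 * 11
Area = 55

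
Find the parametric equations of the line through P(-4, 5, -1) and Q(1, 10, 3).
Direction vector d = Q - P = (5, 5, 4)
x = -4 + 5t, y = 5 + 5t, z = -1 + 4t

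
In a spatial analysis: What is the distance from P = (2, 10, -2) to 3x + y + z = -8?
d = |3(2) + 1(10) + 1(-2) - (-8)| / √(3² + 1² + 1²) = 22/√11 = 6.633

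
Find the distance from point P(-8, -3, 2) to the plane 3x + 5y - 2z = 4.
d = |3(-8) + 5(-3) + (-2)(2) - (4)| / √(3² + 5² + (-2)²) = 47/√38 = 7.624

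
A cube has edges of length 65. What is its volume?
Volume = s³
Volume = 65³
Volume = 274625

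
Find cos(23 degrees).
cos(23 degrees) = 0.9205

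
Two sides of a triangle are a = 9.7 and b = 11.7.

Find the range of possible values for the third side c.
By the triangle inequality: |a - b| < c < a + b
|9.7 - 11.7| < c < 9.7 + 11.7
2 < c < 21.4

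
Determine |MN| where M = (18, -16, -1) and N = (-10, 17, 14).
d = √[(-28)² + (33)² + (15)²] = √2098 = 45.8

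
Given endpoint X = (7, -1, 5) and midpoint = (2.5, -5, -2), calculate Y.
Y = (2×2.5 - 7, 2×(-5) - (-1), 2×(-2) - 5) = (-2, -9, -9)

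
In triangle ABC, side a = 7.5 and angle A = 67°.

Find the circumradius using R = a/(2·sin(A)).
R = a/(2·sin(A)) = 7.5/(2·sin(67°))
R = 7.5/(2·0.920505) = 7.5/1.841010 = 4.074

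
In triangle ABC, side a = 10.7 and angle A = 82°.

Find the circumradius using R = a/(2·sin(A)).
R = a/(2·sin(A)) = 10.7/(2·sin(82°))
R = 10.7/(2·0.990268) = 10.7/1.980536 = 5.403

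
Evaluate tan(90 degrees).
tan(90 degrees) = undefined
Decimal approximation: undefined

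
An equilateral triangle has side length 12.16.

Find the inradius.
For an equilateral triangle, r = s/(2√3) where s is the side.
r = 12.16/(2√3) = 12.16/3.464102 = 3.51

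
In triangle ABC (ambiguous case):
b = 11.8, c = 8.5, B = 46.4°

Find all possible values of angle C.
sin(C)/c = sin(B)/b  →  sin(C) = c·sin(B)/b = 8.5·sin(46.4°)/11.8 = 0.521649
C₁ = arcsin(0.521649) = 31.44°,  C₂ = 180° - C₁ = 148.56°
Check C₂: A = 180° - 46.4° - 148.56° = -14.96° ≤ 0, rejected
C = 31.44° (one solution)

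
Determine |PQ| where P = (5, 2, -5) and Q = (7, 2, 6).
d = √[(2)² + (0)² + (11)²] = √125 = 11.18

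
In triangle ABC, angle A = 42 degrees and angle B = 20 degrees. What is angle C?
Sum of angles in a triangle = 180 degrees
Third angle = 180 - 42 - 20
Third angle = 118 degrees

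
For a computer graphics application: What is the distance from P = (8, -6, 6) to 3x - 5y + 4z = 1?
d = |3(8) + (-5)(-6) + 4(6) - (1)| / √(3² + (-5)² + 4²) = 77/√50 = 10.89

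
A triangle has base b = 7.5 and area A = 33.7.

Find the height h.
A = ½bh  →  h = 2A/b
h = 2·33.7/7.5 = 8.987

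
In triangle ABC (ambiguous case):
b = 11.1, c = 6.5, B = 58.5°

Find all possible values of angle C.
sin(C)/c = sin(B)/b  →  sin(C) = c·sin(B)/b = 6.5·sin(58.5°)/11.1 = 0.499294
C₁ = arcsin(0.499294) = 29.95°,  C₂ = 180° - C₁ = 150.05°
Check C₂: A = 180° - 58.5° - 150.05° = -28.55° ≤ 0, rejected
C = 29.95° (one solution)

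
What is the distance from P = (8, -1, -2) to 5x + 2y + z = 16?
d = |5(8) + 2(-1) + 1(-2) - (16)| / √(5² + 2² + 1²) = 20/√30 = 3.651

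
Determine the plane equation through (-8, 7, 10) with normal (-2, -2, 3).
d = n·P = (-2)(-8) + (-2)(7) + (3)(10) = 32
Plane: -2x - 2y + 3z = 32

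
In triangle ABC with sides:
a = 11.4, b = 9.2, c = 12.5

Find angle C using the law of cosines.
cos(C) = (a² + b² - c²)/(2ab)
cos(C) = (11.4² + 9.2² - 12.5²)/(2·11.4·9.2) = 58.35/209.76 = 0.278175
C = arccos(0.278175) = 73.85°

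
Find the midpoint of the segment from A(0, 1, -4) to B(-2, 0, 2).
Midpoint = ((0-2)/2, (1+0)/2, (-4+2)/2) = (-1, 0.5, -1)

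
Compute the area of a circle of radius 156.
Area = pi * r²
Area = pi * 156²
Area = pi * 24336
Area = 76453.80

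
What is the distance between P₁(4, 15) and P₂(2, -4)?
Using the distance formula: d = sqrt((x₂-x₁)² + (y₂-y₁)²)
dx = 2 - 4 = -2
dy = (-4) - 15 = -19
d = sqrt((-2)² + (-19)²) = sqrt(4 + 361) = sqrt(365) = 19.10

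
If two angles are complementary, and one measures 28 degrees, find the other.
Complementary angles sum to 90 degrees.
Other angle = 90 - 28
Other angle = 62 degrees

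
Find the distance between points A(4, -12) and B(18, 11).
Using the distance formula: d = sqrt((x₂-x₁)² + (y₂-y₁)²)
dx = 18 - 4 = 14
dy = 11 - (-12) = 23
d = sqrt(14² + 23²) = sqrt(196 + 529) = sqrt(725) = 26.93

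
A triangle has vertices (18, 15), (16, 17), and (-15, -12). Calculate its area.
Using the coordinate formula: Area = (1/2)|x₁(y₂-y₃) + x₂(y₃-y₁) + x₃(y₁-y₂)|
Area = (1/2)|18(17-(-12)) + 16((-12)-15) + (-15)(15-17)|
Area = (1/2)|18*29 + 16*(-27) + (-15)*(-2)|
Area = (1/2)|522 + (-432) + 30|
Area = (1/2)*120 = 60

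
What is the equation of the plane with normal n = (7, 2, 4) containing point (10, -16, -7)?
d = n·P = (7)(10) + (2)(-16) + (4)(-7) = 10
Plane: 7x + 2y + 4z = 10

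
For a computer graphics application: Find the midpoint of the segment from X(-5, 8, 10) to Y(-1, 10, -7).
Midpoint = ((-5-1)/2, (8+10)/2, (10-7)/2) = (-3, 9, 1.5)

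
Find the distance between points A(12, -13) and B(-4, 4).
Using the distance formula: d = sqrt((x₂-x₁)² + (y₂-y₁)²)
dx = (-4) - 12 = -16
dy = 4 - (-13) = 17
d = sqrt((-16)² + 17²) = sqrt(256 + 289) = sqrt(545) = 23.35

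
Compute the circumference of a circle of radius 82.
Circumference = 2 * pi * r
Circumference = 2 * pi * 82
Circumference = 515.22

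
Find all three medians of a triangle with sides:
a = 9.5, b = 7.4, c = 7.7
Using m_x = ½√(2y² + 2z² - x²):
m_a = ½√(2·7.4² + 2·7.7² - 9.5²) = ½√137.85 = 5.87
m_b = ½√(2·9.5² + 2·7.7² - 7.4²) = ½√244.32 = 7.815
m_c = ½√(2·9.5² + 2·7.4² - 7.7²) = ½√230.73 = 7.595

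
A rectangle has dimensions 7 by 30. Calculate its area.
Area = length * width
Area = 7 * 30
Area = 210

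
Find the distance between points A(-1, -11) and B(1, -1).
Using the distance formula: d = sqrt((x₂-x₁)² + (y₂-y₁)²)
dx = 1 - (-1) = 2
dy = (-1) - (-11) = 10
d = sqrt(2² + 10²) = sqrt(4 + 100) = sqrt(104) = 10.20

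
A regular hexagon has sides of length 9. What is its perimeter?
Perimeter = number of sides * side length
Perimeter = 6 * 9
Perimeter = 54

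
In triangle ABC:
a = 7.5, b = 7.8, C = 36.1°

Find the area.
Using A = ½ab·sin(C):
A = ½·7.5·7.8·sin(36.1°) = ½·58.5·0.589196 = 17.23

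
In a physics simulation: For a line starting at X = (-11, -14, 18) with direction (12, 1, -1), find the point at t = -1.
P(-1) = (-11 + 12(-1), -14 + 1(-1), 18 + (-1)(-1)) = (-23, -15, 19)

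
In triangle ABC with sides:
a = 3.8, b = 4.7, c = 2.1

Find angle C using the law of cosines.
cos(C) = (a² + b² - c²)/(2ab)
cos(C) = (3.8² + 4.7² - 2.1²)/(2·3.8·4.7) = 32.12/35.72 = 0.899216
C = arccos(0.899216) = 25.94°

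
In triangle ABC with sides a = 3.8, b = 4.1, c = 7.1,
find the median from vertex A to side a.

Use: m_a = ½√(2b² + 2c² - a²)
m_a = ½√(2·4.1² + 2·7.1² - 3.8²)
m_a = ½√(33.62 + 100.82 - 14.44) = ½√120 = 5.477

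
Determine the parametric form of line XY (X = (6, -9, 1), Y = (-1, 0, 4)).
Direction vector d = Y - X = (-7, 9, 3)
x = 6 - 7t, y = -9 + 9t, z = 1 + 3t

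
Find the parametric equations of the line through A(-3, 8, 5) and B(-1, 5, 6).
Direction vector d = B - A = (2, -3, 1)
x = -3 + 2t, y = 8 - 3t, z = 5 + t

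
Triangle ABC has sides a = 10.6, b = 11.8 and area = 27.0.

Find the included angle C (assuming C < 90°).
Area = ½ab·sin(C)  →  sin(C) = 2·Area/(ab)
sin(C) = 2·27.0/(10.6·11.8) = 0.431724
C = arcsin(0.431724) = 25.58°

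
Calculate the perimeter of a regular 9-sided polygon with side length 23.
Perimeter = number of sides * side length
Perimeter = 9 * 23
Perimeter = 207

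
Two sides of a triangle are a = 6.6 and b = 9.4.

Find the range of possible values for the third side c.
By the triangle inequality: |a - b| < c < a + b
|6.6 - 9.4| < c < 6.6 + 9.4
2.8 < c < 16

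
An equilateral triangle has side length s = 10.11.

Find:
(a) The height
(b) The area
(a) Height h = s·√3/2 = 10.11·√3/2 = 8.756
(b) Area = (√3/4)·s² = (√3/4)·10.11² = (√3/4)·102.212 = 44.26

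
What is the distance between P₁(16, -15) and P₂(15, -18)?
Using the distance formula: d = sqrt((x₂-x₁)² + (y₂-y₁)²)
dx = 15 - 16 = -1
dy = (-18) - (-15) = -3
d = sqrt((-1)² + (-3)²) = sqrt(1 + 9) = sqrt(10) = 3.16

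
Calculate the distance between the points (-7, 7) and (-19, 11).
Using the distance formula: d = sqrt((x₂-x₁)² + (y₂-y₁)²)
dx = (-19) - (-7) = -12
dy = 11 - 7 = 4
d = sqrt((-12)² + 4²) = sqrt(144 + 16) = sqrt(160) = 12.65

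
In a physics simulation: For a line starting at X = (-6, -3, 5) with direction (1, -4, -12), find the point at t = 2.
P(2) = (-6 + 1(2), -3 + (-4)(2), 5 + (-12)(2)) = (-4, -11, -19)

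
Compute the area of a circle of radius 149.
Area = pi * r²
Area = pi * 149²
Area = pi * 22201
Area = 69746.50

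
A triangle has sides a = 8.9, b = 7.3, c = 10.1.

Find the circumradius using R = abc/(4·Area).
s = (a+b+c)/2 = 13.15
Area = √(s(s-a)(s-b)(s-c)) = √(13.15·4.25·5.85·3.05) = 31.578
R = abc/(4·Area) = (8.9·7.3·10.1)/(4·31.578) = 656.197/126.312 = 5.195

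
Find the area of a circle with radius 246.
Area = pi * r²
Area = pi * 246²
Area = pi * 60516
Area = 190116.62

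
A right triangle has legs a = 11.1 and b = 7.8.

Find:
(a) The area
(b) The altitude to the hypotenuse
(a) Area = ½ab = ½·11.1·7.8 = 43.29
(b) Hypotenuse c = √(11.1² + 7.8²) = √184.05 = 13.5665
    Area = ½·c·h_c  →  h_c = 2·Area/c = 2·43.29/13.5665 = 6.382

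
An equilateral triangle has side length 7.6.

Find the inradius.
For an equilateral triangle, r = s/(2√3) where s is the side.
r = 7.6/(2√3) = 7.6/3.464102 = 2.194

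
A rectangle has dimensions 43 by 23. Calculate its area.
Area = length * width
Area = 43 * 23
Area = 989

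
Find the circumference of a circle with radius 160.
Circumference = 2 * pi * r
Circumference = 2 * pi * 160
Circumference = 1005.31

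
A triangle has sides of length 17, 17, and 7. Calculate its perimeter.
Perimeter = sum of all sides
Perimeter = 17 + 17 + 7
Perimeter = 41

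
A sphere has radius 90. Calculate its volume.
Volume = (4/3) * pi * r³
Volume = (4/3) * pi * 90³
Volume = (4/3) * pi * 729000
Volume = 3053628.06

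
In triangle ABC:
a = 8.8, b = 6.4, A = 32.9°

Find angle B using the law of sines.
sin(B)/b = sin(A)/a
sin(B) = b·sin(A)/a = 6.4·sin(32.9°)/8.8 = 0.395036
B = arcsin(0.395036) = 23.27°  (b ≤ a, so B ≤ A and the acute solution is unique)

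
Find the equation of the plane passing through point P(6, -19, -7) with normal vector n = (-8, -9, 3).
d = n·P = (-8)(6) + (-9)(-19) + (3)(-7) = 102
Plane: -8x - 9y + 3z = 102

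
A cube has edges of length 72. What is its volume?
Volume = s³
Volume = 72³
Volume = 373248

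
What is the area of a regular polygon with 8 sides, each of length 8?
For a regular 8-gon with side length s = 8:
Apothem a = s / (2*tan(pi/8)) = 8 / (2*tan(pi/8)) ≈ 9.6569
Perimeter P = 8 * 8 = 64
Area = (1/2) * P * a = (1/2) * 64 * 9.6569 = 309.02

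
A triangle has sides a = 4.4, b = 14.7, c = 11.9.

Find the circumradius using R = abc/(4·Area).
s = (a+b+c)/2 = 15.5
Area = √(s(s-a)(s-b)(s-c)) = √(15.5·11.1·0.8·3.6) = 22.2599
R = abc/(4·Area) = (4.4·14.7·11.9)/(4·22.2599) = 769.692/89.0396 = 8.644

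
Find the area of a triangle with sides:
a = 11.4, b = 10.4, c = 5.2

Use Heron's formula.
s = (a+b+c)/2 = (11.4+10.4+5.2)/2 = 13.5
A = √(s(s-a)(s-b)(s-c)) = √(13.5·2.1·3.1·8.3)
A = √729.445 = 27.01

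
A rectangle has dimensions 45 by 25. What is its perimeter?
Perimeter = 2 * (length + width)
Perimeter = 2 * (45 + 25)
Perimeter = 2 * 70
Perimeter = 140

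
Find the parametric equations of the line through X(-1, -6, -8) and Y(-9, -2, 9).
Direction vector d = Y - X = (-8, 4, 17)
x = -1 - 8t, y = -6 + 4t, z = -8 + 17t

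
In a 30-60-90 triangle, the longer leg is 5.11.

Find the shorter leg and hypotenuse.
In a 30-60-90 triangle, sides are in ratio 1 : √3 : 2.
Long leg = short leg·√3  →  short leg = 5.11/√3 = 2.95
Hypotenuse = 2·(short leg) = 2·5.11/√3 = 5.901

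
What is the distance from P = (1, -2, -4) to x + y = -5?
d = |1(1) + 1(-2) + 0(-4) - (-5)| / √(1² + 1² + 0²) = 4/√2 = 2.828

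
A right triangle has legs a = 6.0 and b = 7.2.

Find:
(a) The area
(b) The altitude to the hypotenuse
(a) Area = ½ab = ½·6.0·7.2 = 21.6
(b) Hypotenuse c = √(6.0² + 7.2²) = √87.84 = 9.3723
    Area = ½·c·h_c  →  h_c = 2·Area/c = 2·21.6/9.3723 = 4.609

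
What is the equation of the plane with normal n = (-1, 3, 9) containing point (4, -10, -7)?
d = n·P = (-1)(4) + (3)(-10) + (9)(-7) = -97
Plane: -x + 3y + 9z = -97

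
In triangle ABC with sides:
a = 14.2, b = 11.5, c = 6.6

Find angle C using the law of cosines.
cos(C) = (a² + b² - c²)/(2ab)
cos(C) = (14.2² + 11.5² - 6.6²)/(2·14.2·11.5) = 290.33/326.6 = 0.888947
C = arccos(0.888947) = 27.26°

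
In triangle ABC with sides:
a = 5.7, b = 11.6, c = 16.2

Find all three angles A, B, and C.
By the law of cosines:
cos(A) = (b² + c² - a²)/(2bc) = 0.969854  →  A = 14.1°
cos(B) = (a² + c² - b²)/(2ac) = 0.868367  →  B = 29.73°
cos(C) = (a² + b² - c²)/(2ab) = -0.721340  →  C = 136.2°
Check: A + B + C = 180.0° ✓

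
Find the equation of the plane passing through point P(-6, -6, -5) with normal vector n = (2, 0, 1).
d = n·P = (2)(-6) + (0)(-6) + (1)(-5) = -17
Plane: 2x + z = -17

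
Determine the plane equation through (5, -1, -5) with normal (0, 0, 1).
d = n·P = (0)(5) + (0)(-1) + (1)(-5) = -5
Plane: z = -5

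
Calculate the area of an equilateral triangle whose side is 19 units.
Area = (sqrt(3)/4) * s²
Area = (sqrt(3)/4) * 19²
Area = (sqrt(3)/4) * 361
Area = 156.32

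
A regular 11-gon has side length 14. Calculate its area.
For a regular 11-gon with side length s = 14:
Apothem a = s / (2*tan(pi/11)) = 14 / (2*tan(pi/11)) ≈ 23.83981
Perimeter P = 11 * 14 = 154
Area = (1/2) * P * a = (1/2) * 154 * 23.83981 = 1835.67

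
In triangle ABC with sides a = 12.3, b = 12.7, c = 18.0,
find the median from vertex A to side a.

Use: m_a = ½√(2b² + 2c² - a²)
m_a = ½√(2·12.7² + 2·18.0² - 12.3²)
m_a = ½√(322.58 + 648 - 151.29) = ½√819.29 = 14.31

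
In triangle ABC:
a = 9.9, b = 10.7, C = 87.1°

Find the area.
Using A = ½ab·sin(C):
A = ½·9.9·10.7·sin(87.1°) = ½·105.93·0.998719 = 52.9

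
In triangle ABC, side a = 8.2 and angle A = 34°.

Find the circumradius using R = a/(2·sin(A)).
R = a/(2·sin(A)) = 8.2/(2·sin(34°))
R = 8.2/(2·0.559193) = 8.2/1.118386 = 7.332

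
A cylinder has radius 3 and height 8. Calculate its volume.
Volume = pi * r² * h
Volume = pi * 3² * 8
Volume = pi * 9 * 8
Volume = pi * 72
Volume = 226.19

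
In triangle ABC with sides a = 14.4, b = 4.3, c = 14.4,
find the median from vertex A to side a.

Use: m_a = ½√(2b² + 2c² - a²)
m_a = ½√(2·4.3² + 2·14.4² - 14.4²)
m_a = ½√(36.98 + 414.72 - 207.36) = ½√244.34 = 7.816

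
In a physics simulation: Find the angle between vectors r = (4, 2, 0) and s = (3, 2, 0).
r·s = 16, |r|² = 20, |s|² = 13
cos θ = 16/√260 ≈ 0.9923
θ ≈ 7.125°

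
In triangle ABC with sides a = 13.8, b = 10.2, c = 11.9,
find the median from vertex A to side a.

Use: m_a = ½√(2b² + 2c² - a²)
m_a = ½√(2·10.2² + 2·11.9² - 13.8²)
m_a = ½√(208.08 + 283.22 - 190.44) = ½√300.86 = 8.673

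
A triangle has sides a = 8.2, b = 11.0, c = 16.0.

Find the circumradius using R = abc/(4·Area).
s = (a+b+c)/2 = 17.6
Area = √(s(s-a)(s-b)(s-c)) = √(17.6·9.4·6.6·1.6) = 41.7977
R = abc/(4·Area) = (8.2·11.0·16.0)/(4·41.7977) = 1443.2/167.1908 = 8.632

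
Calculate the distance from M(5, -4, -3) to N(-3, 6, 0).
d = √[(-8)² + (10)² + (3)²] = √173 = 13.15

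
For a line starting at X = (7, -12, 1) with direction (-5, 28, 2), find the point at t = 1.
P(1) = (7 + (-5)(1), -12 + 28(1), 1 + 2(1)) = (2, 16, 3)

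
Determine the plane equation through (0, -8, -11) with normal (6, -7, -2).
d = n·P = (6)(0) + (-7)(-8) + (-2)(-11) = 78
Plane: 6x - 7y - 2z = 78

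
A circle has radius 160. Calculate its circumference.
Circumference = 2 * pi * r
Circumference = 2 * pi * 160
Circumference = 1005.31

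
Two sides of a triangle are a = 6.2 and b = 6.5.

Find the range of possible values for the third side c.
By the triangle inequality: |a - b| < c < a + b
|6.2 - 6.5| < c < 6.2 + 6.5
0.3 < c < 12.7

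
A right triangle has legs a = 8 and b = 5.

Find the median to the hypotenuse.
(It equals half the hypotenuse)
Hypotenuse c = √(8² + 5²) = √89 = 9.43398
Median to hypotenuse = c/2 = 4.717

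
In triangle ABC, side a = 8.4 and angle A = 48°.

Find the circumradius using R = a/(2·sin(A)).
R = a/(2·sin(A)) = 8.4/(2·sin(48°))
R = 8.4/(2·0.743145) = 8.4/1.486290 = 5.652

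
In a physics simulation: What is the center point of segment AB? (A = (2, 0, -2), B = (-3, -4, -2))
Midpoint = ((2-3)/2, (0-4)/2, (-2-2)/2) = (-0.5, -2, -2)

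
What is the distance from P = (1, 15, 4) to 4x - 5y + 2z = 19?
d = |4(1) + (-5)(15) + 2(4) - (19)| / √(4² + (-5)² + 2²) = 82/√45 = 12.22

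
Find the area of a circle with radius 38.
Area = pi * r²
Area = pi * 38²
Area = pi * 1444
Area = 4536.46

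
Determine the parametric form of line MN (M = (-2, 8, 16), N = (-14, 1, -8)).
Direction vector d = N - M = (-12, -7, -24)
x = -2 - 12t, y = 8 - 7t, z = 16 - 24t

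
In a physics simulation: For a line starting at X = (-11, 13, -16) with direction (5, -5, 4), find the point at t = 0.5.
P(0.5) = (-11 + 5(0.5), 13 + (-5)(0.5), -16 + 4(0.5)) = (-8.5, 10.5, -14)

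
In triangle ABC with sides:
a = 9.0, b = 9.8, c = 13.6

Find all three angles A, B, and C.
By the law of cosines:
cos(A) = (b² + c² - a²)/(2bc) = 0.750300  →  A = 41.38°
cos(B) = (a² + c² - b²)/(2ac) = 0.694118  →  B = 46.04°
cos(C) = (a² + b² - c²)/(2ab) = -0.044898  →  C = 92.57°
Check: A + B + C = 180.0° ✓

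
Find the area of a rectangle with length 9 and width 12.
Area = length * width
Area = 9 * 12
Area = 108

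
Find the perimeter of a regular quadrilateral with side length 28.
Perimeter = number of sides * side length
Perimeter = 4 * 28
Perimeter = 112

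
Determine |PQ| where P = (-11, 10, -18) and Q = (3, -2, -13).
d = √[(14)² + (-12)² + (5)²] = √365 = 19.1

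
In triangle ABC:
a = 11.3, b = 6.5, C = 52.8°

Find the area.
Using A = ½ab·sin(C):
A = ½·11.3·6.5·sin(52.8°) = ½·73.45·0.796530 = 29.25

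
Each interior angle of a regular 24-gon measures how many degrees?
Interior angle of a regular n-gon = (n-2)*180/n
Interior angle = (24-2)*180/24
Interior angle = 22*180/24
Interior angle = 3960/24
Interior angle = 165 degrees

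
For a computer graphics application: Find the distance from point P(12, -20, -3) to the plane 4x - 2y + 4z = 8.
d = |4(12) + (-2)(-20) + 4(-3) - (8)| / √(4² + (-2)² + 4²) = 68/√36 = 11.33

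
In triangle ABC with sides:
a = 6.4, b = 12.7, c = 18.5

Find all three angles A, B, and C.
By the law of cosines:
cos(A) = (b² + c² - a²)/(2bc) = 0.984422  →  A = 10.13°
cos(B) = (a² + c² - b²)/(2ac) = 0.937162  →  B = 20.42°
cos(C) = (a² + b² - c²)/(2ab) = -0.861220  →  C = 149.5°
Check: A + B + C = 180.0° ✓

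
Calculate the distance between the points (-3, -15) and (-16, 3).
Using the distance formula: d = sqrt((x₂-x₁)² + (y₂-y₁)²)
dx = (-16) - (-3) = -13
dy = 3 - (-15) = 18
d = sqrt((-13)² + 18²) = sqrt(169 + 324) = sqrt(493) = 22.20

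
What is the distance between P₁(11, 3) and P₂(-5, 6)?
Using the distance formula: d = sqrt((x₂-x₁)² + (y₂-y₁)²)
dx = (-5) - 11 = -16
dy = 6 - 3 = 3
d = sqrt((-16)² + 3²) = sqrt(256 + 9) = sqrt(265) = 16.28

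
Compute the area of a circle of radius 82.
Area = pi * r²
Area = pi * 82²
Area = pi * 6724
Area = 21124.07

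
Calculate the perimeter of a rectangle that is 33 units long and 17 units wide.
Perimeter = 2 * (length + width)
Perimeter = 2 * (33 + 17)
Perimeter = 2 * 50
Perimeter = 100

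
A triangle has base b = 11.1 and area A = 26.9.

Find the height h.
A = ½bh  →  h = 2A/b
h = 2·26.9/11.1 = 4.847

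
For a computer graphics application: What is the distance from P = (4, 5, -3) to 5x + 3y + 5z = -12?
d = |5(4) + 3(5) + 5(-3) - (-12)| / √(5² + 3² + 5²) = 32/√59 = 4.166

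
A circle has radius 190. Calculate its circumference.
Circumference = 2 * pi * r
Circumference = 2 * pi * 190
Circumference = 1193.81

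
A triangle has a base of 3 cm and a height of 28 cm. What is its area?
Area = (1/2) * base * height
Area = (1/2) * 3 * 28
Area = 42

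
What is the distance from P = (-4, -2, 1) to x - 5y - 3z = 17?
d = |1(-4) + (-5)(-2) + (-3)(1) - (17)| / √(1² + (-5)² + (-3)²) = 14/√35 = 2.366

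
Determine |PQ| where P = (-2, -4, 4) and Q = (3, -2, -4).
d = √[(5)² + (2)² + (-8)²] = √93 = 9.644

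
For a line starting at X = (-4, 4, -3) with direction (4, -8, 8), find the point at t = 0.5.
P(0.5) = (-4 + 4(0.5), 4 + (-8)(0.5), -3 + 8(0.5)) = (-2, 0, 1)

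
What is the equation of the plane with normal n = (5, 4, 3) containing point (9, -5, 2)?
d = n·P = (5)(9) + (4)(-5) + (3)(2) = 31
Plane: 5x + 4y + 3z = 31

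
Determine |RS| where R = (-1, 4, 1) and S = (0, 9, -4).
d = √[(1)² + (5)² + (-5)²] = √51 = 7.141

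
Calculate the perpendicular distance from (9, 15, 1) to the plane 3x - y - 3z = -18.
d = |3(9) + (-1)(15) + (-3)(1) - (-18)| / √(3² + (-1)² + (-3)²) = 27/√19 = 6.194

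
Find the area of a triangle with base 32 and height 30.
Area = (1/2) * base * height
Area = (1/2) * 32 * 30
Area = 480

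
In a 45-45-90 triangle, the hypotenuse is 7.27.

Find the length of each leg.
In a 45-45-90 triangle, hypotenuse = leg·√2  →  leg = hypotenuse/√2
leg = 7.27/√2 = 5.141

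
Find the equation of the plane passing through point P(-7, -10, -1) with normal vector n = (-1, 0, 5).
d = n·P = (-1)(-7) + (0)(-10) + (5)(-1) = 2
Plane: -x + 5z = 2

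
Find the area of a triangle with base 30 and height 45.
Area = (1/2) * base * height
Area = (1/2) * 30 * 45
Area = 675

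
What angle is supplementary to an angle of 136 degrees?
Supplementary angles sum to 180 degrees.
Other angle = 180 - 136
Other angle = 44 degrees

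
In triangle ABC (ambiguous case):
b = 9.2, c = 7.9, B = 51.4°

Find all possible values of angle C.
sin(C)/c = sin(B)/b  →  sin(C) = c·sin(B)/b = 7.9·sin(51.4°)/9.2 = 0.671088
C₁ = arcsin(0.671088) = 42.15°,  C₂ = 180° - C₁ = 137.85°
Check C₂: A = 180° - 51.4° - 137.85° = -9.25° ≤ 0, rejected
C = 42.15° (one solution)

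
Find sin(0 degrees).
sin(0 degrees) = 0
Decimal approximation: 0.0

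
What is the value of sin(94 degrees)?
sin(94 degrees) = 0.9976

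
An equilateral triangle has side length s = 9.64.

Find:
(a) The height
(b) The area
(a) Height h = s·√3/2 = 9.64·√3/2 = 8.348
(b) Area = (√3/4)·s² = (√3/4)·9.64² = (√3/4)·92.9296 = 40.24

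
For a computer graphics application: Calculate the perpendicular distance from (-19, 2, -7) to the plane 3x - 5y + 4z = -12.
d = |3(-19) + (-5)(2) + 4(-7) - (-12)| / √(3² + (-5)² + 4²) = 83/√50 = 11.74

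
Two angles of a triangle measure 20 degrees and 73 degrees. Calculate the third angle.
Sum of angles in a triangle = 180 degrees
Third angle = 180 - 20 - 73
Third angle = 87 degrees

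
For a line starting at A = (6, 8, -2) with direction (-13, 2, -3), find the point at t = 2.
P(2) = (6 + (-13)(2), 8 + 2(2), -2 + (-3)(2)) = (-20, 12, -8)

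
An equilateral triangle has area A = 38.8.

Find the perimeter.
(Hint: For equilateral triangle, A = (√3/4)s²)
A = (√3/4)s²  →  s² = 4A/√3 = 4·38.8/√3 = 89.6048
s = 9.46598
Perimeter = 3s = 28.4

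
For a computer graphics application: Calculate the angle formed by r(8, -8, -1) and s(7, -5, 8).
r·s = 88, |r|² = 129, |s|² = 138
cos θ = 88/√17802 ≈ 0.6596
θ ≈ 48.73°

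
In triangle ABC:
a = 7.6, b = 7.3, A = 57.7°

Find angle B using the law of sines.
sin(B)/b = sin(A)/a
sin(B) = b·sin(A)/a = 7.3·sin(57.7°)/7.6 = 0.811896
B = arcsin(0.811896) = 54.28°  (b ≤ a, so B ≤ A and the acute solution is unique)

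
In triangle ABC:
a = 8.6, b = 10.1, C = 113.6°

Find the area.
Using A = ½ab·sin(C):
A = ½·8.6·10.1·sin(113.6°) = ½·86.86·0.916363 = 39.8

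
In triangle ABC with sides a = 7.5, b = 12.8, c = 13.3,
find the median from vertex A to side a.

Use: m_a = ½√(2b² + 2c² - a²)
m_a = ½√(2·12.8² + 2·13.3² - 7.5²)
m_a = ½√(327.68 + 353.78 - 56.25) = ½√625.21 = 12.5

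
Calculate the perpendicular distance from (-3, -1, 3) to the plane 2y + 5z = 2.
d = |0(-3) + 2(-1) + 5(3) - (2)| / √(0² + 2² + 5²) = 11/√29 = 2.043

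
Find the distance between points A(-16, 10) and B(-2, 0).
Using the distance formula: d = sqrt((x₂-x₁)² + (y₂-y₁)²)
dx = (-2) - (-16) = 14
dy = 0 - 10 = -10
d = sqrt(14² + (-10)²) = sqrt(196 + 100) = sqrt(296) = 17.20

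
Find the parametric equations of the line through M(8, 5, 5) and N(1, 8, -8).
Direction vector d = N - M = (-7, 3, -13)
x = 8 - 7t, y = 5 + 3t, z = 5 - 13t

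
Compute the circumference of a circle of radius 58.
Circumference = 2 * pi * r
Circumference = 2 * pi * 58
Circumference = 364.42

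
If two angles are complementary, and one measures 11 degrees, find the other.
Complementary angles sum to 90 degrees.
Other angle = 90 - 11
Other angle = 79 degrees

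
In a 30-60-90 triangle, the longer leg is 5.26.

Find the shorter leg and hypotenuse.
In a 30-60-90 triangle, sides are in ratio 1 : √3 : 2.
Long leg = short leg·√3  →  short leg = 5.26/√3 = 3.037
Hypotenuse = 2·(short leg) = 2·5.26/√3 = 6.074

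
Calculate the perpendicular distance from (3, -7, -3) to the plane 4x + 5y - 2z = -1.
d = |4(3) + 5(-7) + (-2)(-3) - (-1)| / √(4² + 5² + (-2)²) = 16/√45 = 2.385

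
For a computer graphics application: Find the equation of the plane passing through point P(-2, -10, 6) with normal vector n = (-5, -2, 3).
d = n·P = (-5)(-2) + (-2)(-10) + (3)(6) = 48
Plane: -5x - 2y + 3z = 48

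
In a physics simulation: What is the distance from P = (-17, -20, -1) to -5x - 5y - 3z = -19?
d = |(-5)(-17) + (-5)(-20) + (-3)(-1) - (-19)| / √((-5)² + (-5)² + (-3)²) = 207/√59 = 26.95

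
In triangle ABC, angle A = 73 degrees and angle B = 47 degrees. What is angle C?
Sum of angles in a triangle = 180 degrees
Third angle = 180 - 73 - 47
Third angle = 60 degrees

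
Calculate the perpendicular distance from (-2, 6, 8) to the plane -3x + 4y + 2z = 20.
d = |(-3)(-2) + 4(6) + 2(8) - (20)| / √((-3)² + 4² + 2²) = 26/√29 = 4.828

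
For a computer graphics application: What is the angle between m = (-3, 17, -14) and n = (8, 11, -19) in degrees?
m·n = 429, |m|² = 494, |n|² = 546
cos θ = 429/√269724 ≈ 0.826
θ ≈ 34.31°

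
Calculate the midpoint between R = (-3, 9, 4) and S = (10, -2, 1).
Midpoint = ((-3+10)/2, (9-2)/2, (4+1)/2) = (3.5, 3.5, 2.5)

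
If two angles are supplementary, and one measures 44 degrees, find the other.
Supplementary angles sum to 180 degrees.
Other angle = 180 - 44
Other angle = 136 degrees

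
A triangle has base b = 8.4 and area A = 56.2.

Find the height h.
A = ½bh  →  h = 2A/b
h = 2·56.2/8.4 = 13.38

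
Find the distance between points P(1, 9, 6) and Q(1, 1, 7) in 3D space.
d = √[(0)² + (-8)² + (1)²] = √65 = 8.062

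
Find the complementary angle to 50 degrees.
Complementary angles sum to 90 degrees.
Other angle = 90 - 50
Other angle = 40 degrees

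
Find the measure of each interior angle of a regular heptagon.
Interior angle of a regular n-gon = (n-2)*180/n
Interior angle = (7-2)*180/7
Interior angle = 5*180/7
Interior angle = 900/7
Interior angle = 128.57 degrees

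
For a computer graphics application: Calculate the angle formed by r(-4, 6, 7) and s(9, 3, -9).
r·s = -81, |r|² = 101, |s|² = 171
cos θ = -81/√17271 ≈ -0.6163
θ ≈ 128.0°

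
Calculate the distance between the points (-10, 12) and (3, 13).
Using the distance formula: d = sqrt((x₂-x₁)² + (y₂-y₁)²)
dx = 3 - (-10) = 13
dy = 13 - 12 = 1
d = sqrt(13² + 1²) = sqrt(169 + 1) = sqrt(170) = 13.04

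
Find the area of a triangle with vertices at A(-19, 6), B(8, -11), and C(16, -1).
Using the coordinate formula: Area = (1/2)|x₁(y₂-y₃) + x₂(y₃-y₁) + x₃(y₁-y₂)|
Area = (1/2)|(-19)((-11)-(-1)) + 8((-1)-6) + 16(6-(-11))|
Area = (1/2)|(-19)*(-10) + 8*(-7) + 16*17|
Area = (1/2)|190 + (-56) + 272|
Area = (1/2)*406 = 203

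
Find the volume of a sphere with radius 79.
Volume = (4/3) * pi * r³
Volume = (4/3) * pi * 79³
Volume = (4/3) * pi * 493039
Volume = 2065236.93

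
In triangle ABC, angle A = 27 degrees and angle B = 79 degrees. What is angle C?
Sum of angles in a triangle = 180 degrees
Third angle = 180 - 27 - 79
Third angle = 74 degrees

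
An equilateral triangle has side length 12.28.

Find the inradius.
For an equilateral triangle, r = s/(2√3) where s is the side.
r = 12.28/(2√3) = 12.28/3.464102 = 3.545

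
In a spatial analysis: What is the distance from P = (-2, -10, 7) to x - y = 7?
d = |1(-2) + (-1)(-10) + 0(7) - (7)| / √(1² + (-1)² + 0²) = 1/√2 = 0.7071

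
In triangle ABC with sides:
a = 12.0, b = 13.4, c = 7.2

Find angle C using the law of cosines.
cos(C) = (a² + b² - c²)/(2ab)
cos(C) = (12.0² + 13.4² - 7.2²)/(2·12.0·13.4) = 271.72/321.6 = 0.844900
C = arccos(0.844900) = 32.34°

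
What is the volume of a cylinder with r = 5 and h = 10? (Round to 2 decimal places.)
Volume = pi * r² * h
Volume = pi * 5² * 10
Volume = pi * 25 * 10
Volume = pi * 250
Volume = 785.40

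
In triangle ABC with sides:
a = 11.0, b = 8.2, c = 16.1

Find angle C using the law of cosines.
cos(C) = (a² + b² - c²)/(2ab)
cos(C) = (11.0² + 8.2² - 16.1²)/(2·11.0·8.2) = -70.97/180.4 = -0.393404
C = arccos(-0.393404) = 113.2°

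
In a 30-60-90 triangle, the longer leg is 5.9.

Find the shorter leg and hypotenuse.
In a 30-60-90 triangle, sides are in ratio 1 : √3 : 2.
Long leg = short leg·√3  →  short leg = 5.9/√3 = 3.406
Hypotenuse = 2·(short leg) = 2·5.9/√3 = 6.813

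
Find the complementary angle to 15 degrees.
Complementary angles sum to 90 degrees.
Other angle = 90 - 15
Other angle = 75 degrees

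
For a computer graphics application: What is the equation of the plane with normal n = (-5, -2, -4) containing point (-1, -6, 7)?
d = n·P = (-5)(-1) + (-2)(-6) + (-4)(7) = -11
Plane: -5x - 2y - 4z = -11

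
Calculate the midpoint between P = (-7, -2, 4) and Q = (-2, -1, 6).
Midpoint = ((-7-2)/2, (-2-1)/2, (4+6)/2) = (-4.5, -1.5, 5)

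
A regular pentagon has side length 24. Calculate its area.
For a regular 5-gon with side length s = 24:
Apothem a = s / (2*tan(pi/5)) = 24 / (2*tan(pi/5)) ≈ 16.51658
Perimeter P = 5 * 24 = 120
Area = (1/2) * P * a = (1/2) * 120 * 16.51658 = 990.99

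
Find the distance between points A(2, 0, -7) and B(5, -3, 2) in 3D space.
d = √[(3)² + (-3)² + (9)²] = √99 = 9.95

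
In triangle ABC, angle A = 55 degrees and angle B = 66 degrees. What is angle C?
Sum of angles in a triangle = 180 degrees
Third angle = 180 - 55 - 66
Third angle = 59 degrees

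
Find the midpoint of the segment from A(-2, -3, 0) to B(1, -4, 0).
Midpoint = ((-2+1)/2, (-3-4)/2, (0+0)/2) = (-0.5, -3.5, 0)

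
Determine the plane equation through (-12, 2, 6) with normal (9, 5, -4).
d = n·P = (9)(-12) + (5)(2) + (-4)(6) = -122
Plane: 9x + 5y - 4z = -122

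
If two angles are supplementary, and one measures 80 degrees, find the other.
Supplementary angles sum to 180 degrees.
Other angle = 180 - 80
Other angle = 100 degrees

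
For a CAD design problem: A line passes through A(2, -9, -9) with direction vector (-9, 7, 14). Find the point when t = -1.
P(-1) = (2 + (-9)(-1), -9 + 7(-1), -9 + 14(-1)) = (11, -16, -23)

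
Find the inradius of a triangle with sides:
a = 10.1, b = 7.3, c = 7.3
s = (a+b+c)/2 = (10.1+7.3+7.3)/2 = 12.35
Area = √(s(s-a)(s-b)(s-c)) = √(12.35·2.25·5.05·5.05) = 26.6205
r = Area/s = 26.6205/12.35 = 2.156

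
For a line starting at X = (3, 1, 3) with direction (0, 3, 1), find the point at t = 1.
P(1) = (3 + 0(1), 1 + 3(1), 3 + 1(1)) = (3, 4, 4)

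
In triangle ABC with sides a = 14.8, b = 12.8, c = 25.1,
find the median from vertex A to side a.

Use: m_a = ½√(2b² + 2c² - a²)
m_a = ½√(2·12.8² + 2·25.1² - 14.8²)
m_a = ½√(327.68 + 1260.02 - 219.04) = ½√1368.66 = 18.5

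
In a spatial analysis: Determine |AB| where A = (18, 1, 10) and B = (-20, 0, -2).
d = √[(-38)² + (-1)² + (-12)²] = √1589 = 39.86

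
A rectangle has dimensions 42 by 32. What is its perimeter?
Perimeter = 2 * (length + width)
Perimeter = 2 * (42 + 32)
Perimeter = 2 * 74
Perimeter = 148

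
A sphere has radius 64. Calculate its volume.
Volume = (4/3) * pi * r³
Volume = (4/3) * pi * 64³
Volume = (4/3) * pi * 262144
Volume = 1098066.22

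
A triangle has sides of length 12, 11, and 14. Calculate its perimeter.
Perimeter = sum of all sides
Perimeter = 12 + 11 + 14
Perimeter = 37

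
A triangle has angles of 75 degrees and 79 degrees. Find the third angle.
Sum of angles in a triangle = 180 degrees
Third angle = 180 - 75 - 79
Third angle = 26 degrees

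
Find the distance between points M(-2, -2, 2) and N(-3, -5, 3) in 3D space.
d = √[(-1)² + (-3)² + (1)²] = √11 = 3.317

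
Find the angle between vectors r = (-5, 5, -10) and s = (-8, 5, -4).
r·s = 105, |r|² = 150, |s|² = 105
cos θ = 105/√15750 ≈ 0.8367
θ ≈ 33.21°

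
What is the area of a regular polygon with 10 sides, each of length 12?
For a regular 10-gon with side length s = 12:
Apothem a = s / (2*tan(pi/10)) = 12 / (2*tan(pi/10)) ≈ 18.4661
Perimeter P = 10 * 12 = 120
Area = (1/2) * P * a = (1/2) * 120 * 18.4661 = 1107.97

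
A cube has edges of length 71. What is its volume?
Volume = s³
Volume = 71³
Volume = 357911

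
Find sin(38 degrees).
sin(38 degrees) = 0.6157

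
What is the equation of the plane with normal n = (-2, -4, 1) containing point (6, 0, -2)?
d = n·P = (-2)(6) + (-4)(0) + (1)(-2) = -14
Plane: -2x - 4y + z = -14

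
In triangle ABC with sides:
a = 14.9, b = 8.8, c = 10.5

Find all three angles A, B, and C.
By the law of cosines:
cos(A) = (b² + c² - a²)/(2bc) = -0.185714  →  A = 100.7°
cos(B) = (a² + c² - b²)/(2ac) = 0.814382  →  B = 35.47°
cos(C) = (a² + b² - c²)/(2ab) = 0.721477  →  C = 43.82°
Check: A + B + C = 180.0° ✓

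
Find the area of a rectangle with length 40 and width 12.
Area = length * width
Area = 40 * 12
Area = 480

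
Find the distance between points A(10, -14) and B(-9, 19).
Using the distance formula: d = sqrt((x₂-x₁)² + (y₂-y₁)²)
dx = (-9) - 10 = -19
dy = 19 - (-14) = 33
d = sqrt((-19)² + 33²) = sqrt(361 + 1089) = sqrt(1450) = 38.08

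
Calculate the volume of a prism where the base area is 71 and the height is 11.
Volume = base area * height
Volume = 71 * 11
Volume = 781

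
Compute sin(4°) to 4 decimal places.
sin(4 degrees) = 0.0698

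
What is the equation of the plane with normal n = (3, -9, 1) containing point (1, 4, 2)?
d = n·P = (3)(1) + (-9)(4) + (1)(2) = -31
Plane: 3x - 9y + z = -31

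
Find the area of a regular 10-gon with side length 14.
For a regular 10-gon with side length s = 14:
Apothem a = s / (2*tan(pi/10)) = 14 / (2*tan(pi/10)) ≈ 21.54378
Perimeter P = 10 * 14 = 140
Area = (1/2) * P * a = (1/2) * 140 * 21.54378 = 1508.06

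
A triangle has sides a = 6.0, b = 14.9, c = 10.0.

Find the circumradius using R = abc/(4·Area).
s = (a+b+c)/2 = 15.45
Area = √(s(s-a)(s-b)(s-c)) = √(15.45·9.45·0.55·5.45) = 20.9199
R = abc/(4·Area) = (6.0·14.9·10.0)/(4·20.9199) = 894/83.6796 = 10.68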